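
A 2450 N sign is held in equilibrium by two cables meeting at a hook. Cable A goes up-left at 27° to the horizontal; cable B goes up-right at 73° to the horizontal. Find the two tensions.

ΣF_x = 0: −T_A·cos27° + T_B·cos73° = 0 → T_B = 3.04751·T_A.
ΣF_y = 0: T_A·sin27° + T_B·sin73° = 2450.
Substitute: T_A·(0.45399 + 3.04751·0.956305) = 2450 → T_A = 727.361 ≈ 727.4 N.
Then T_B = 3.04751 × 727.361 = 2217 N.

T_A = 727.4 N, T_B = 2217 N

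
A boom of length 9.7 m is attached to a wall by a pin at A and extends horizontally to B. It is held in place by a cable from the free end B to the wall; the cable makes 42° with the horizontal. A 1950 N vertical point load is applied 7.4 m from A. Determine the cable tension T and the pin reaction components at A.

T = 2223 N, A_x = 1652 N, A_y = 462.4 N

ΣM about A: T·sin42°·9.7 − 1950·7.4 = 0 → T = 14430/(9.7·0.669131) = 2223.23 ≈ 2223 N.
ΣF_x = 0: A_x − T·cos42° = 0 → A_x = 2223.23 × 0.743145 = 1652 N.
ΣF_y = 0: A_y + T·sin42° − 1950 = 0 → A_y = 1950 − 2223.23 × 0.669131 = 462.4 N.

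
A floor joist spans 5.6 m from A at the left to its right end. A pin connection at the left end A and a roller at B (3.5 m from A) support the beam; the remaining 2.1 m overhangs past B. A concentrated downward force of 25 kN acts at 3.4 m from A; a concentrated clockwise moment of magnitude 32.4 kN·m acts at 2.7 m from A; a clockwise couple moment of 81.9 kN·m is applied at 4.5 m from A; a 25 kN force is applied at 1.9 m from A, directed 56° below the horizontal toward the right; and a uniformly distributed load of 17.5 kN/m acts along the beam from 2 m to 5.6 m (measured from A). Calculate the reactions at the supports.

A_x = -13.98 kN, A_y = -27.87 kN, B_y = 136.6 kN

Resultant of the distributed load: 17.5 × 3.6 = 63 kN at 3.8 m from A.
Taking moments about A: B_y·3.5 − 25·3.4 − 32.4 − 81.9 − 25·sin56°·1.9 − (17.5·3.6)·3.8 = 0 → B_y = 478.079/3.5 = 136.594 ≈ 136.6 kN.
ΣF_y = 0: A_y + 136.594 − 25 − 25·sin56° − 17.5·3.6 = 0 → A_y = -27.87 kN.
ΣF_x = 0: A_x + 25·cos56° = 0 → A_x = -13.98 kN.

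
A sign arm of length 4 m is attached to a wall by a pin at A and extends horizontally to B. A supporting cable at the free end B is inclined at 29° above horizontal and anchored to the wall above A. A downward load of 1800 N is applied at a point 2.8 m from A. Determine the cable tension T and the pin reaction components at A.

ΣM about A: T·sin29°·4 − 1800·2.8 = 0 → T = 5040/(4·0.48481) = 2598.96 ≈ 2599 N.
ΣF_x = 0: A_x − T·cos29° = 0 → A_x = 2598.96 × 0.87462 = 2273 N.
ΣF_y = 0: A_y + T·sin29° − 1800 = 0 → A_y = 1800 − 2598.96 × 0.48481 = 540.0 N.

T = 2599 N, A_x = 2273 N, A_y = 540.0 N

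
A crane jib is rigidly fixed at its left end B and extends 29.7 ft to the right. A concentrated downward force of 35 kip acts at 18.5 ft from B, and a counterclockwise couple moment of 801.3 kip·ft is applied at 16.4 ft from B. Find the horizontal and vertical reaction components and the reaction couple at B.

B_x = 0, B_y = 35.00 kip, M_B = -153.8 kip·ft

ΣF_x = 0: B_x = 0.
ΣF_y = 0: B_y − 35 = 0 → B_y = 35.00 kip.
ΣM about B: M_B − 35·18.5 + 801.3 = 0 → M_B = -153.8 kip·ft.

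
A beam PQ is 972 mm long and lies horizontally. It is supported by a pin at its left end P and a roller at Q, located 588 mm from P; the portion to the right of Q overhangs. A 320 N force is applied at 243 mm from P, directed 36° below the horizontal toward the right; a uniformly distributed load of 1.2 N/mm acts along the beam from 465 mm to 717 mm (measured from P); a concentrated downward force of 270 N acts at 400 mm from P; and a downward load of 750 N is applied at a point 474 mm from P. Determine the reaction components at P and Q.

Resultant of the distributed load: 1.2 × 252 = 302.4 N at 591 mm from P.
ΣM about P: Q_y·588 − 320·sin36°·243 − (1.2·252)·591 − 270·400 − 750·474 = 0 → Q_y = 687925/588 = 1169.94 ≈ 1170 N.
ΣF_y = 0: P_y + 1169.94 − 320·sin36° − 1.2·252 − 270 − 750 = 0 → P_y = 340.6 N.
ΣF_x = 0: P_x + 320·cos36° = 0 → P_x = -258.9 N.

P_x = -258.9 N, P_y = 340.6 N, Q_y = 1170 N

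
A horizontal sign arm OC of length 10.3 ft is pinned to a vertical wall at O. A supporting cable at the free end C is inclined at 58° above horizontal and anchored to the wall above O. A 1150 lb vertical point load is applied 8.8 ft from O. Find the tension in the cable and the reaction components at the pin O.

T = 1159 lb, O_x = 613.9 lb, O_y = 167.5 lb

ΣM about O: T·sin58°·10.3 − 1150·8.8 = 0 → T = 10120/(10.3·0.848048) = 1158.57 ≈ 1159 lb.
ΣF_x = 0: O_x − T·cos58° = 0 → O_x = 1158.57 × 0.529919 = 613.9 lb.
ΣF_y = 0: O_y + T·sin58° − 1150 = 0 → O_y = 1150 − 1158.57 × 0.848048 = 167.5 lb.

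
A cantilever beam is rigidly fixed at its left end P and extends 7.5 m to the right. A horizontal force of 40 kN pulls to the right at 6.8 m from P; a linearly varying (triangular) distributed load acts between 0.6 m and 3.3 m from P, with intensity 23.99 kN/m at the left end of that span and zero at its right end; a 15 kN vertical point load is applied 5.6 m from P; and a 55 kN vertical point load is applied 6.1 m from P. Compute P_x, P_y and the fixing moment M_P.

P_x = -40.00 kN, P_y = 102.4 kN, M_P = 468.1 kN·m

Resultant of the triangular load: ½ × 23.99 × 2.7 = 32.3865 kN, acting at 1.5 m from P (one-third of the span from the peak).
ΣF_x = 0: P_x + 40 = 0 → P_x = -40.00 kN.
ΣF_y = 0: P_y − ½·23.99·2.7 − 15 − 55 = 0 → P_y = 102.4 kN.
ΣM about P: M_P − (½·23.99·2.7)·1.5 − 15·5.6 − 55·6.1 = 0 → M_P = 468.1 kN·m.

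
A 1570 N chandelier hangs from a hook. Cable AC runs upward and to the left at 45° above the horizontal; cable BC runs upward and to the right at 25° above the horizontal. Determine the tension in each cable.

T_AC = 1514 N, T_BC = 1181 N

ΣF_x = 0: −T_AC·cos45° + T_BC·cos25° = 0 → T_BC = 0.780206·T_AC.
ΣF_y = 0: T_AC·sin45° + T_BC·sin25° = 1570.
Substitute: T_AC·(0.707107 + 0.780206·0.422618) = 1570 → T_AC = 1514.22 ≈ 1514 N.
Then T_BC = 0.780206 × 1514.22 = 1181 N.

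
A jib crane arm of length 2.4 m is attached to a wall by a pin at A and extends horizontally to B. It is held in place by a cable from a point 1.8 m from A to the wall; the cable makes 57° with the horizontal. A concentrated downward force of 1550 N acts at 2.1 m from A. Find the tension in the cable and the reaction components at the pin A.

T = 2156 N, A_x = 1174 N, A_y = -258.3 N

ΣM about A: T·sin57°·1.8 − 1550·2.1 = 0 → T = 3255/(1.8·0.838671) = 2156.19 ≈ 2156 N.
ΣF_x = 0: A_x − T·cos57° = 0 → A_x = 2156.19 × 0.544639 = 1174 N.
ΣF_y = 0: A_y + T·sin57° − 1550 = 0 → A_y = 1550 − 2156.19 × 0.838671 = -258.3 N.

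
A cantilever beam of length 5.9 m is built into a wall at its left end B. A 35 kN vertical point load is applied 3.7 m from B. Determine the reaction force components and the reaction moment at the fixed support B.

ΣF_x = 0: B_x = 0.
ΣF_y = 0: B_y − 35 = 0 → B_y = 35.00 kN.
ΣM about B: M_B − 35·3.7 = 0 → M_B = 129.5 kN·m.

B_x = 0, B_y = 35.00 kN, M_B = 129.5 kN·m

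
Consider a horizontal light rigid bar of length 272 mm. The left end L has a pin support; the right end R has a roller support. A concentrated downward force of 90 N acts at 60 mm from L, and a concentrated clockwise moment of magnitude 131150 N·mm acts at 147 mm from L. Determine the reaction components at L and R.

ΣM about L: R_y·272 − 90·60 − 131150 = 0 → R_y = 136550/272 = 502.022 ≈ 502.0 N.
ΣF_y = 0: L_y + 502.022 − 90 = 0 → L_y = -412.0 N.
ΣF_x = 0: no horizontal applied forces, so L_x = 0.

L_x = 0, L_y = -412.0 N, R_y = 502.0 N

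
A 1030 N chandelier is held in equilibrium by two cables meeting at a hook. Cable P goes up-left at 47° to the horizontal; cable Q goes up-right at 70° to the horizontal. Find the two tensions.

ΣF_x = 0: −T_P·cos47° + T_Q·cos70° = 0 → T_Q = 1.99403·T_P.
ΣF_y = 0: T_P·sin47° + T_Q·sin70° = 1030.
Substitute: T_P·(0.731354 + 1.99403·0.939693) = 1030 → T_P = 395.374 ≈ 395.4 N.
Then T_Q = 1.99403 × 395.374 = 788.4 N.

T_P = 395.4 N, T_Q = 788.4 N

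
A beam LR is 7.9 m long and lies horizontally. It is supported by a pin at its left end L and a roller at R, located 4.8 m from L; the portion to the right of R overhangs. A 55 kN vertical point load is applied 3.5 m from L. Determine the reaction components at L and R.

L_x = 0, L_y = 14.90 kN, R_y = 40.10 kN

Taking moments about L: R_y·4.8 − 55·3.5 = 0 → R_y = 192.5/4.8 = 40.1042 ≈ 40.10 kN.
ΣF_y = 0: L_y + 40.1042 − 55 = 0 → L_y = 14.90 kN.
ΣF_x = 0: no horizontal applied forces, so L_x = 0.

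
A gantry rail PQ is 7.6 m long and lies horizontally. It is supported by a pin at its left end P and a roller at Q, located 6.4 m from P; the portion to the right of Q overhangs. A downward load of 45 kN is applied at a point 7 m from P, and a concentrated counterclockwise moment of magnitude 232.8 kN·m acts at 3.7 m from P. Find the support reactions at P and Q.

Taking moments about P: Q_y·6.4 − 45·7 + 232.8 = 0 → Q_y = 82.2/6.4 = 12.8438 ≈ 12.84 kN.
ΣF_y = 0: P_y + 12.8438 − 45 = 0 → P_y = 32.16 kN.
ΣF_x = 0: no horizontal applied forces, so P_x = 0.

P_x = 0, P_y = 32.16 kN, Q_y = 12.84 kN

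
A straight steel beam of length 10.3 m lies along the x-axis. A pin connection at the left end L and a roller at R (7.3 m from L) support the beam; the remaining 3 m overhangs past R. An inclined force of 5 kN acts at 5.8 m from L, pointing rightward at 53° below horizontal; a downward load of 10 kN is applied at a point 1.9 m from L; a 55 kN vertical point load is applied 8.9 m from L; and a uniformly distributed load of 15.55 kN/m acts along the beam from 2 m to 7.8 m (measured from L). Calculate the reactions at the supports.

Resultant of the distributed load: 15.55 × 5.8 = 90.19 kN at 4.9 m from L.
Moments about L: R_y·7.3 − 5·sin53°·5.8 − 10·1.9 − 55·8.9 − (15.55·5.8)·4.9 = 0 → R_y = 973.591/7.3 = 133.369 ≈ 133.4 kN.
ΣF_y = 0: L_y + 133.369 − 5·sin53° − 10 − 55 − 15.55·5.8 = 0 → L_y = 25.81 kN.
ΣF_x = 0: L_x + 5·cos53° = 0 → L_x = -3.009 kN.

L_x = -3.009 kN, L_y = 25.81 kN, R_y = 133.4 kN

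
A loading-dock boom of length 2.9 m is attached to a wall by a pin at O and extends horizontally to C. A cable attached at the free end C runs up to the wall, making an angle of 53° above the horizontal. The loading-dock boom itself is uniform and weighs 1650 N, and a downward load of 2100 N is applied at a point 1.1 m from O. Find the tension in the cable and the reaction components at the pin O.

T = 2030 N, O_x = 1222 N, O_y = 2128 N

ΣM about O: T·sin53°·2.9 − 1650·1.45 − 2100·1.1 = 0 → T = 4702.5/(2.9·0.798636) = 2030.4 ≈ 2030 N.
ΣF_x = 0: O_x − T·cos53° = 0 → O_x = 2030.4 × 0.601815 = 1222 N.
ΣF_y = 0: O_y + T·sin53° − 1650 − 2100 = 0 → O_y = 3750 − 2030.4 × 0.798636 = 2128 N.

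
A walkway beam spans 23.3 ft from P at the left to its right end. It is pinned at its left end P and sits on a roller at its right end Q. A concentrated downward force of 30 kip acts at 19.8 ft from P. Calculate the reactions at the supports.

Moments about P: Q_y·23.3 − 30·19.8 = 0 → Q_y = 594/23.3 = 25.4936 ≈ 25.49 kip.
ΣF_y = 0: P_y + 25.4936 − 30 = 0 → P_y = 4.506 kip.
ΣF_x = 0: no horizontal applied forces, so P_x = 0.

P_x = 0, P_y = 4.506 kip, Q_y = 25.49 kip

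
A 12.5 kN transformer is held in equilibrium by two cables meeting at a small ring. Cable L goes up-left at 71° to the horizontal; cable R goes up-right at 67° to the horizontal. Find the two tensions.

T_L = 7.299 kN, T_R = 6.082 kN

ΣF_x = 0: −T_L·cos71° + T_R·cos67° = 0 → T_R = 0.833228·T_L.
ΣF_y = 0: T_L·sin71° + T_R·sin67° = 12.5.
Substitute: T_L·(0.945519 + 0.833228·0.920505) = 12.5 → T_L = 7.29923 ≈ 7.299 kN.
Then T_R = 0.833228 × 7.29923 = 6.082 kN.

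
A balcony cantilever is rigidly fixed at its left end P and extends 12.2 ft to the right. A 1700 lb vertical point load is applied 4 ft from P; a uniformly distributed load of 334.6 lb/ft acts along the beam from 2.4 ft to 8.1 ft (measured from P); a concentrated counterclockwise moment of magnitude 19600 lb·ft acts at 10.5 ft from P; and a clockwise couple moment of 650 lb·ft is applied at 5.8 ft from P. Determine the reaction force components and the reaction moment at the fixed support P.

P_x = 0, P_y = 3607 lb, M_P = -2137 lb·ft

Resultant of the distributed load: 334.6 × 5.7 = 1907.22 lb at 5.25 ft from P.
ΣF_x = 0: P_x = 0.
ΣF_y = 0: P_y − 1700 − 334.6·5.7 = 0 → P_y = 3607 lb.
ΣM about P: M_P − 1700·4 − (334.6·5.7)·5.25 + 19600 − 650 = 0 → M_P = -2137 lb·ft.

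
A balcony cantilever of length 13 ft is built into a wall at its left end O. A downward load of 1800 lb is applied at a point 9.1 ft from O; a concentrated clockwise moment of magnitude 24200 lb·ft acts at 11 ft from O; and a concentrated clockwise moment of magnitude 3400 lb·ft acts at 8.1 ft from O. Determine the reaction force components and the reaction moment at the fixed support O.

ΣF_x = 0: O_x = 0.
ΣF_y = 0: O_y − 1800 = 0 → O_y = 1800 lb.
ΣM about O: M_O − 1800·9.1 − 24200 − 3400 = 0 → M_O = 43980 lb·ft.

O_x = 0, O_y = 1800 lb, M_O = 43980 lb·ft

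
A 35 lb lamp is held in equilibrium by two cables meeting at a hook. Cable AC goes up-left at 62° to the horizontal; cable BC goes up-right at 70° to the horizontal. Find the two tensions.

ΣF_x = 0: −T_AC·cos62° + T_BC·cos70° = 0 → T_BC = 1.37264·T_AC.
ΣF_y = 0: T_AC·sin62° + T_BC·sin70° = 35.
Substitute: T_AC·(0.882948 + 1.37264·0.939693) = 35 → T_AC = 16.1082 ≈ 16.11 lb.
Then T_BC = 1.37264 × 16.1082 = 22.11 lb.

T_AC = 16.11 lb, T_BC = 22.11 lb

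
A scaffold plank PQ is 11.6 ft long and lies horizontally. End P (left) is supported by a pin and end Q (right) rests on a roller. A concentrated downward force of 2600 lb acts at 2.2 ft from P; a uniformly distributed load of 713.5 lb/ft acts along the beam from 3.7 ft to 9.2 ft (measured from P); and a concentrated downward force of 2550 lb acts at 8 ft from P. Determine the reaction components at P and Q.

Resultant of the distributed load: 713.5 × 5.5 = 3924.25 lb at 6.45 ft from P.
Taking moments about P: Q_y·11.6 − 2600·2.2 − (713.5·5.5)·6.45 − 2550·8 = 0 → Q_y = 51431.4125/11.6 = 4433.74 ≈ 4434 lb.
ΣF_y = 0: P_y + 4433.74 − 2600 − 713.5·5.5 − 2550 = 0 → P_y = 4641 lb.
ΣF_x = 0: no horizontal applied forces, so P_x = 0.

P_x = 0, P_y = 4641 lb, Q_y = 4434 lb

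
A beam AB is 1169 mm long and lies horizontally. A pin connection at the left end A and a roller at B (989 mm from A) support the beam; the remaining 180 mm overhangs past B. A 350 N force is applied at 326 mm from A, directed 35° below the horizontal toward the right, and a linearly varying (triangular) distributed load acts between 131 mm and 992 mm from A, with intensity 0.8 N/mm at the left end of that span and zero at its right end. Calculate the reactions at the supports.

Resultant of the triangular load: ½ × 0.8 × 861 = 344.4 N, acting at 418 mm from A (one-third of the span from the peak).
Taking moments about A: B_y·989 − 350·sin35°·326 − (½·0.8·861)·418 = 0 → B_y = 209404/989 = 211.733 ≈ 211.7 N.
ΣF_y = 0: A_y + 211.733 − 350·sin35° − ½·0.8·861 = 0 → A_y = 333.4 N.
ΣF_x = 0: A_x + 350·cos35° = 0 → A_x = -286.7 N.

A_x = -286.7 N, A_y = 333.4 N, B_y = 211.7 N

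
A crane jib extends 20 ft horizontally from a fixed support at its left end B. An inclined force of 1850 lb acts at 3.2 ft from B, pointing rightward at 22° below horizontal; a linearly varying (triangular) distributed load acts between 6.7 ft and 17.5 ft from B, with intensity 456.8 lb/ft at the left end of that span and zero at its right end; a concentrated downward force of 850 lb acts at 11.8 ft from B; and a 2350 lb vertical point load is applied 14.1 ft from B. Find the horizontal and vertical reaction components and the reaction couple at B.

Resultant of the triangular load: ½ × 456.8 × 10.8 = 2466.72 lb, acting at 10.3 ft from B (one-third of the span from the peak).
ΣF_x = 0: B_x + 1850·cos22° = 0 → B_x = -1715 lb.
ΣF_y = 0: B_y − 1850·sin22° − ½·456.8·10.8 − 850 − 2350 = 0 → B_y = 6360 lb.
ΣM about B: M_B − 1850·sin22°·3.2 − (½·456.8·10.8)·10.3 − 850·11.8 − 2350·14.1 = 0 → M_B = 70790 lb·ft.

B_x = -1715 lb, B_y = 6360 lb, M_B = 70790 lb·ft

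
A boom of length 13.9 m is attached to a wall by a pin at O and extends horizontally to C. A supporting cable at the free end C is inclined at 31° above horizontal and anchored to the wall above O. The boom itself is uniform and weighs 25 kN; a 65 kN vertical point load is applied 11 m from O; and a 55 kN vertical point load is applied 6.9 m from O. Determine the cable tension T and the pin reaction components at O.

ΣM about O: T·sin31°·13.9 − 25·6.95 − 65·11 − 55·6.9 = 0 → T = 1268.25/(13.9·0.515038) = 177.154 ≈ 177.2 kN.
ΣF_x = 0: O_x − T·cos31° = 0 → O_x = 177.154 × 0.857167 = 151.9 kN.
ΣF_y = 0: O_y + T·sin31° − 25 − 65 − 55 = 0 → O_y = 145 − 177.154 × 0.515038 = 53.76 kN.

T = 177.2 kN, O_x = 151.9 kN, O_y = 53.76 kN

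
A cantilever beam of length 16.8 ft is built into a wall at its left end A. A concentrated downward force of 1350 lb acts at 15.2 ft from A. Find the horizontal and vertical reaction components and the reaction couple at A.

A_x = 0, A_y = 1350 lb, M_A = 20520 lb·ft

ΣF_x = 0: A_x = 0.
ΣF_y = 0: A_y − 1350 = 0 → A_y = 1350 lb.
ΣM about A: M_A − 1350·15.2 = 0 → M_A = 20520 lb·ft.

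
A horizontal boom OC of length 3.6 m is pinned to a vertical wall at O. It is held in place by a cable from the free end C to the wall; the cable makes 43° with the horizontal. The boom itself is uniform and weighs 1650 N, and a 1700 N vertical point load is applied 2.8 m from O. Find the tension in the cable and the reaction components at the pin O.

T = 3148 N, O_x = 2303 N, O_y = 1203 N

ΣM about O: T·sin43°·3.6 − 1650·1.8 − 1700·2.8 = 0 → T = 7730/(3.6·0.681998) = 3148.43 ≈ 3148 N.
ΣF_x = 0: O_x − T·cos43° = 0 → O_x = 3148.43 × 0.731354 = 2303 N.
ΣF_y = 0: O_y + T·sin43° − 1650 − 1700 = 0 → O_y = 3350 − 3148.43 × 0.681998 = 1203 N.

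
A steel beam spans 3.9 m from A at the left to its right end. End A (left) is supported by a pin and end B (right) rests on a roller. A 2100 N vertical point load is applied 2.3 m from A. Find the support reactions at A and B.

A_x = 0, A_y = 861.5 N, B_y = 1238 N

Moments about A: B_y·3.9 − 2100·2.3 = 0 → B_y = 4830/3.9 = 1238.46 ≈ 1238 N.
ΣF_y = 0: A_y + 1238.46 − 2100 = 0 → A_y = 861.5 N.
ΣF_x = 0: no horizontal applied forces, so A_x = 0.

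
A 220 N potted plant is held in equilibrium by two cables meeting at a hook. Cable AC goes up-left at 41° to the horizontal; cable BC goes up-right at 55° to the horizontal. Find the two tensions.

ΣF_x = 0: −T_AC·cos41° + T_BC·cos55° = 0 → T_BC = 1.3158·T_AC.
ΣF_y = 0: T_AC·sin41° + T_BC·sin55° = 220.
Substitute: T_AC·(0.656059 + 1.3158·0.819152) = 220 → T_AC = 126.882 ≈ 126.9 N.
Then T_BC = 1.3158 × 126.882 = 167.0 N.

T_AC = 126.9 N, T_BC = 167.0 N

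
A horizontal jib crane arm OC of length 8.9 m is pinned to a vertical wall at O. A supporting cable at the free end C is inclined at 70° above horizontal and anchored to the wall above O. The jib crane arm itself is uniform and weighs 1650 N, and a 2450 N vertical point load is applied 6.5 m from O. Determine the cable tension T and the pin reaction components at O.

T = 2782 N, O_x = 951.5 N, O_y = 1486 N

ΣM about O: T·sin70°·8.9 − 1650·4.45 − 2450·6.5 = 0 → T = 23267.5/(8.9·0.939693) = 2782.11 ≈ 2782 N.
ΣF_x = 0: O_x − T·cos70° = 0 → O_x = 2782.11 × 0.34202 = 951.5 N.
ΣF_y = 0: O_y + T·sin70° − 1650 − 2450 = 0 → O_y = 4100 − 2782.11 × 0.939693 = 1486 N.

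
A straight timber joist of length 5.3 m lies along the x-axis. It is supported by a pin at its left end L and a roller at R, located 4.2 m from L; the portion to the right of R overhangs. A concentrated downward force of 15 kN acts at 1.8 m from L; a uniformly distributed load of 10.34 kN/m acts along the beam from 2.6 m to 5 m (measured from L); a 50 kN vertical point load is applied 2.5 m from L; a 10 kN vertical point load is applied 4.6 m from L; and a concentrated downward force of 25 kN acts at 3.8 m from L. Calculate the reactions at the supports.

L_x = 0, L_y = 32.60 kN, R_y = 92.21 kN

Resultant of the distributed load: 10.34 × 2.4 = 24.816 kN at 3.8 m from L.
Taking moments about L: R_y·4.2 − 15·1.8 − (10.34·2.4)·3.8 − 50·2.5 − 10·4.6 − 25·3.8 = 0 → R_y = 387.3008/4.2 = 92.2145 ≈ 92.21 kN.
ΣF_y = 0: L_y + 92.2145 − 15 − 10.34·2.4 − 50 − 10 − 25 = 0 → L_y = 32.60 kN.
ΣF_x = 0: no horizontal applied forces, so L_x = 0.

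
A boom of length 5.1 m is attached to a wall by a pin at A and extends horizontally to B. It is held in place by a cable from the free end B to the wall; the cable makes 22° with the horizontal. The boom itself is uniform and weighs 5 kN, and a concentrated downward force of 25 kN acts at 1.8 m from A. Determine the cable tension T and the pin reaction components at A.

ΣM about A: T·sin22°·5.1 − 5·2.55 − 25·1.8 = 0 → T = 57.75/(5.1·0.374607) = 30.2278 ≈ 30.23 kN.
ΣF_x = 0: A_x − T·cos22° = 0 → A_x = 30.2278 × 0.927184 = 28.03 kN.
ΣF_y = 0: A_y + T·sin22° − 5 − 25 = 0 → A_y = 30 − 30.2278 × 0.374607 = 18.68 kN.

T = 30.23 kN, A_x = 28.03 kN, A_y = 18.68 kN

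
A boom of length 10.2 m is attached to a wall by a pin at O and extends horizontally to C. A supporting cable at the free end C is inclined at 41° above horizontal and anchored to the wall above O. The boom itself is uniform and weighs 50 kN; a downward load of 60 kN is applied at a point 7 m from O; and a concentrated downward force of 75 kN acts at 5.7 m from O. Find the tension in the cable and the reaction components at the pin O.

T = 164.8 kN, O_x = 124.3 kN, O_y = 76.91 kN

ΣM about O: T·sin41°·10.2 − 50·5.1 − 60·7 − 75·5.7 = 0 → T = 1102.5/(10.2·0.656059) = 164.754 ≈ 164.8 kN.
ΣF_x = 0: O_x − T·cos41° = 0 → O_x = 164.754 × 0.75471 = 124.3 kN.
ΣF_y = 0: O_y + T·sin41° − 50 − 60 − 75 = 0 → O_y = 185 − 164.754 × 0.656059 = 76.91 kN.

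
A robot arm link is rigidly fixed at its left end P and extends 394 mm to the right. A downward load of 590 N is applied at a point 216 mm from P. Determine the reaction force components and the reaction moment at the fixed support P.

ΣF_x = 0: P_x = 0.
ΣF_y = 0: P_y − 590 = 0 → P_y = 590.0 N.
ΣM about P: M_P − 590·216 = 0 → M_P = 127400 N·mm.

P_x = 0, P_y = 590.0 N, M_P = 127400 N·mm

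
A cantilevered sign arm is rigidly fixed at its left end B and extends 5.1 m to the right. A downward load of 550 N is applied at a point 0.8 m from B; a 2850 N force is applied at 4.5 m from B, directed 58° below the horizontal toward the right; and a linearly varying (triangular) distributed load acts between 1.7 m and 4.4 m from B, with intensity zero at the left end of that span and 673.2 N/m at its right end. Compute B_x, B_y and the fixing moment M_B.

Resultant of the triangular load: ½ × 673.2 × 2.7 = 908.82 N, acting at 3.5 m from B (one-third of the span from the peak).
ΣF_x = 0: B_x + 2850·cos58° = 0 → B_x = -1510 N.
ΣF_y = 0: B_y − 550 − 2850·sin58° − ½·673.2·2.7 = 0 → B_y = 3876 N.
ΣM about B: M_B − 550·0.8 − 2850·sin58°·4.5 − (½·673.2·2.7)·3.5 = 0 → M_B = 14500 N·m.

B_x = -1510 N, B_y = 3876 N, M_B = 14500 N·m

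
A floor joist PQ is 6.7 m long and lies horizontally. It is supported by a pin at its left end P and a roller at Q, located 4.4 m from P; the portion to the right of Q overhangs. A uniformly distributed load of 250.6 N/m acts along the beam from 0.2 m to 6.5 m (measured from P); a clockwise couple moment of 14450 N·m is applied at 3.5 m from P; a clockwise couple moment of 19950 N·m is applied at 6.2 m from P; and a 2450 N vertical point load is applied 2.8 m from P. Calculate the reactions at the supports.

Resultant of the distributed load: 250.6 × 6.3 = 1578.78 N at 3.35 m from P.
Taking moments about P: Q_y·4.4 − (250.6·6.3)·3.35 − 14450 − 19950 − 2450·2.8 = 0 → Q_y = 46548.913/4.4 = 10579.3 ≈ 10580 N.
ΣF_y = 0: P_y + 10579.3 − 250.6·6.3 − 2450 = 0 → P_y = -6551 N.
ΣF_x = 0: no horizontal applied forces, so P_x = 0.

P_x = 0, P_y = -6551 N, Q_y = 10580 N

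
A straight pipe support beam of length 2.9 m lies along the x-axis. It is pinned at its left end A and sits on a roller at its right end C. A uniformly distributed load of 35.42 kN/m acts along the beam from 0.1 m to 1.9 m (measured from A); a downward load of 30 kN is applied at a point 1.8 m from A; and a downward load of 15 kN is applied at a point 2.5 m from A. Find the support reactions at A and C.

Resultant of the distributed load: 35.42 × 1.8 = 63.756 kN at 1 m from A.
Taking moments about A: C_y·2.9 − (35.42·1.8)·1 − 30·1.8 − 15·2.5 = 0 → C_y = 155.256/2.9 = 53.5366 ≈ 53.54 kN.
ΣF_y = 0: A_y + 53.5366 − 35.42·1.8 − 30 − 15 = 0 → A_y = 55.22 kN.
ΣF_x = 0: no horizontal applied forces, so A_x = 0.

A_x = 0, A_y = 55.22 kN, C_y = 53.54 kN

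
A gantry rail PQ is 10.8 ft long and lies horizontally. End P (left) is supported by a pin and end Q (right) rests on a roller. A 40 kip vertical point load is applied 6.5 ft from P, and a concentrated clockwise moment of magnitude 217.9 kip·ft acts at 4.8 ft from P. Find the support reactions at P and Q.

P_x = 0, P_y = -4.250 kip, Q_y = 44.25 kip

Moments about P: Q_y·10.8 − 40·6.5 − 217.9 = 0 → Q_y = 477.9/10.8 = 44.25 kip.
ΣF_y = 0: P_y + 44.25 − 40 = 0 → P_y = -4.250 kip.
ΣF_x = 0: no horizontal applied forces, so P_x = 0.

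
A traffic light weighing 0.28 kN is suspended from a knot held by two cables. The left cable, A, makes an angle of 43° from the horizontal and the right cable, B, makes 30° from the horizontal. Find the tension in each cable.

T_A = 0.2536 kN, T_B = 0.2141 kN

ΣF_x = 0: −T_A·cos43° + T_B·cos30° = 0 → T_B = 0.844495·T_A.
ΣF_y = 0: T_A·sin43° + T_B·sin30° = 0.28.
Substitute: T_A·(0.681998 + 0.844495·0.5) = 0.28 → T_A = 0.253567 ≈ 0.2536 kN.
Then T_B = 0.844495 × 0.253567 = 0.2141 kN.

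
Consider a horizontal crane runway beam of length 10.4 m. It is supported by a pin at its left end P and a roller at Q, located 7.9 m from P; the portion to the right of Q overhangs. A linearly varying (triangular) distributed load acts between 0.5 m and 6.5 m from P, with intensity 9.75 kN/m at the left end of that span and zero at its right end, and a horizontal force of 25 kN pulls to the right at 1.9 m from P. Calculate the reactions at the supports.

Resultant of the triangular load: ½ × 9.75 × 6 = 29.25 kN, acting at 2.5 m from P (one-third of the span from the peak).
ΣM about P: Q_y·7.9 − (½·9.75·6)·2.5 = 0 → Q_y = 73.125/7.9 = 9.25633 ≈ 9.256 kN.
ΣF_y = 0: P_y + 9.25633 − ½·9.75·6 = 0 → P_y = 19.99 kN.
ΣF_x = 0: P_x + 25 = 0 → P_x = -25.00 kN.

P_x = -25.00 kN, P_y = 19.99 kN, Q_y = 9.256 kN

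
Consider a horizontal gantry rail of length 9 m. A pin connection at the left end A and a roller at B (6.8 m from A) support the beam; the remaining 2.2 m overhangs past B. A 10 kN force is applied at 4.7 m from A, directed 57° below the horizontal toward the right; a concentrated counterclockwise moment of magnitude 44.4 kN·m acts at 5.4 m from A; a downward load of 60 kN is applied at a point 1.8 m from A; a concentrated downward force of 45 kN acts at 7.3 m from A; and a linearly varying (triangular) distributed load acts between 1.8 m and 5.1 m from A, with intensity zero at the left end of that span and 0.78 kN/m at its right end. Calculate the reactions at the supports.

Resultant of the triangular load: ½ × 0.78 × 3.3 = 1.287 kN, acting at 4 m from A (one-third of the span from the peak).
ΣM about A: B_y·6.8 − 10·sin57°·4.7 + 44.4 − 60·1.8 − 45·7.3 − (½·0.78·3.3)·4 = 0 → B_y = 436.666/6.8 = 64.2156 ≈ 64.22 kN.
ΣF_y = 0: A_y + 64.2156 − 10·sin57° − 60 − 45 − ½·0.78·3.3 = 0 → A_y = 50.46 kN.
ΣF_x = 0: A_x + 10·cos57° = 0 → A_x = -5.446 kN.

A_x = -5.446 kN, A_y = 50.46 kN, B_y = 64.22 kN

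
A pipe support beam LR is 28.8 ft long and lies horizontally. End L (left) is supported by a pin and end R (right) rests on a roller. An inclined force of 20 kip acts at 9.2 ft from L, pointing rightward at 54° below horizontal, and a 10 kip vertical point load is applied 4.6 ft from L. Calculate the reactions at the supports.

L_x = -11.76 kip, L_y = 19.41 kip, R_y = 6.766 kip

Taking moments about L: R_y·28.8 − 20·sin54°·9.2 − 10·4.6 = 0 → R_y = 194.859/28.8 = 6.76594 ≈ 6.766 kip.
ΣF_y = 0: L_y + 6.76594 − 20·sin54° − 10 = 0 → L_y = 19.41 kip.
ΣF_x = 0: L_x + 20·cos54° = 0 → L_x = -11.76 kip.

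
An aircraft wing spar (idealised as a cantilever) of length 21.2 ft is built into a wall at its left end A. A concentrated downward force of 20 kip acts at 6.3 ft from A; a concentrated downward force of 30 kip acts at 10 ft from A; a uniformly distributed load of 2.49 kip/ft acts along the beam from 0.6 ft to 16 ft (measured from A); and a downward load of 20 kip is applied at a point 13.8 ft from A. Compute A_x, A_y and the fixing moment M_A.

A_x = 0, A_y = 108.3 kip, M_A = 1020 kip·ft

Resultant of the distributed load: 2.49 × 15.4 = 38.346 kip at 8.3 ft from A.
ΣF_x = 0: A_x = 0.
ΣF_y = 0: A_y − 20 − 30 − 2.49·15.4 − 20 = 0 → A_y = 108.3 kip.
ΣM about A: M_A − 20·6.3 − 30·10 − (2.49·15.4)·8.3 − 20·13.8 = 0 → M_A = 1020 kip·ft.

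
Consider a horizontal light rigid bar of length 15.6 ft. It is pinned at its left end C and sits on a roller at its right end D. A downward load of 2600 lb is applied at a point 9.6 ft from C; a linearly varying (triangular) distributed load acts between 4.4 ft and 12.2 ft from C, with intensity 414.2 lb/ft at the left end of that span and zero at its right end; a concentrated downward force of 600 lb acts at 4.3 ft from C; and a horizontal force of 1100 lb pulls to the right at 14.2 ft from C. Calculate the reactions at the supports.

C_x = -1100 lb, C_y = 2325 lb, D_y = 2490 lb

Resultant of the triangular load: ½ × 414.2 × 7.8 = 1615.38 lb, acting at 7 ft from C (one-third of the span from the peak).
Taking moments about C: D_y·15.6 − 2600·9.6 − (½·414.2·7.8)·7 − 600·4.3 = 0 → D_y = 38847.66/15.6 = 2490.23 ≈ 2490 lb.
ΣF_y = 0: C_y + 2490.23 − 2600 − ½·414.2·7.8 − 600 = 0 → C_y = 2325 lb.
ΣF_x = 0: C_x + 1100 = 0 → C_x = -1100 lb.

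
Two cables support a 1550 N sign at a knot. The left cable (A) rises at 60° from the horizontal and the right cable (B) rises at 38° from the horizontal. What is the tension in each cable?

T_A = 1233 N, T_B = 782.6 N

ΣF_x = 0: −T_A·cos60° + T_B·cos38° = 0 → T_B = 0.634509·T_A.
ΣF_y = 0: T_A·sin60° + T_B·sin38° = 1550.
Substitute: T_A·(0.866025 + 0.634509·0.615661) = 1550 → T_A = 1233.42 ≈ 1233 N.
Then T_B = 0.634509 × 1233.42 = 782.6 N.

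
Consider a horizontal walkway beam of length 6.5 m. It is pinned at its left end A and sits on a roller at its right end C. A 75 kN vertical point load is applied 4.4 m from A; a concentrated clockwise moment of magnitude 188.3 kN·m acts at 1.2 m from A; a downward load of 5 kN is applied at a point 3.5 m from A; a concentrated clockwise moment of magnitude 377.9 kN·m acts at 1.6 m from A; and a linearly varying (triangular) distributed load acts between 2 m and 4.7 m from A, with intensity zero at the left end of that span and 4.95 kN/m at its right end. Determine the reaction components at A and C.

A_x = 0, A_y = -57.79 kN, C_y = 144.5 kN

Resultant of the triangular load: ½ × 4.95 × 2.7 = 6.6825 kN, acting at 3.8 m from A (one-third of the span from the peak).
ΣM about A: C_y·6.5 − 75·4.4 − 188.3 − 5·3.5 − 377.9 − (½·4.95·2.7)·3.8 = 0 → C_y = 939.0935/6.5 = 144.476 ≈ 144.5 kN.
ΣF_y = 0: A_y + 144.476 − 75 − 5 − ½·4.95·2.7 = 0 → A_y = -57.79 kN.
ΣF_x = 0: no horizontal applied forces, so A_x = 0.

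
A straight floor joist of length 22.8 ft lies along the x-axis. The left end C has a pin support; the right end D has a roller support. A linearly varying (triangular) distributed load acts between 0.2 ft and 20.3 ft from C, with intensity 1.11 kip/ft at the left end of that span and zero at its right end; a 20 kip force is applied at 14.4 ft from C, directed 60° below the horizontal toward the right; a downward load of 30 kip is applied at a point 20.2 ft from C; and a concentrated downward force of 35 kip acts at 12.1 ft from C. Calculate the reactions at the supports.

Resultant of the triangular load: ½ × 1.11 × 20.1 = 11.1555 kip, acting at 6.9 ft from C (one-third of the span from the peak).
ΣM about C: D_y·22.8 − (½·1.11·20.1)·6.9 − 20·sin60°·14.4 − 30·20.2 − 35·12.1 = 0 → D_y = 1355.89/22.8 = 59.4689 ≈ 59.47 kip.
ΣF_y = 0: C_y + 59.4689 − ½·1.11·20.1 − 20·sin60° − 30 − 35 = 0 → C_y = 34.01 kip.
ΣF_x = 0: C_x + 20·cos60° = 0 → C_x = -10.00 kip.

C_x = -10.00 kip, C_y = 34.01 kip, D_y = 59.47 kip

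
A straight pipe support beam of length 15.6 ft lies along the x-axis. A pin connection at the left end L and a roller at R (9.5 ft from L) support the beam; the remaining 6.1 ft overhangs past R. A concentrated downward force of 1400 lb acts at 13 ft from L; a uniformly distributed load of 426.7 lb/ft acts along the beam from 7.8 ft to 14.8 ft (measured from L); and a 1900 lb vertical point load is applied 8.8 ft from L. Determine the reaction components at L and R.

Resultant of the distributed load: 426.7 × 7 = 2986.9 lb at 11.3 ft from L.
Moments about L: R_y·9.5 − 1400·13 − (426.7·7)·11.3 − 1900·8.8 = 0 → R_y = 68671.97/9.5 = 7228.63 ≈ 7229 lb.
ΣF_y = 0: L_y + 7228.63 − 1400 − 426.7·7 − 1900 = 0 → L_y = -941.7 lb.
ΣF_x = 0: no horizontal applied forces, so L_x = 0.

L_x = 0, L_y = -941.7 lb, R_y = 7229 lb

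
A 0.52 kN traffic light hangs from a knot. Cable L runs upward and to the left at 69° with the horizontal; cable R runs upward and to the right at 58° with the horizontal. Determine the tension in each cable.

ΣF_x = 0: −T_L·cos69° + T_R·cos58° = 0 → T_R = 0.676269·T_L.
ΣF_y = 0: T_L·sin69° + T_R·sin58° = 0.52.
Substitute: T_L·(0.93358 + 0.676269·0.848048) = 0.52 → T_L = 0.345036 ≈ 0.3450 kN.
Then T_R = 0.676269 × 0.345036 = 0.2333 kN.

T_L = 0.3450 kN, T_R = 0.2333 kN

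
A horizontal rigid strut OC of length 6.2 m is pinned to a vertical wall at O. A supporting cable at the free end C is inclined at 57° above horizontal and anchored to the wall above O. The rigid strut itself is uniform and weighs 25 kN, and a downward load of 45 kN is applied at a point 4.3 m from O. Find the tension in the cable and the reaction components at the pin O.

T = 52.12 kN, O_x = 28.39 kN, O_y = 26.29 kN

ΣM about O: T·sin57°·6.2 − 25·3.1 − 45·4.3 = 0 → T = 271/(6.2·0.838671) = 52.1178 ≈ 52.12 kN.
ΣF_x = 0: O_x − T·cos57° = 0 → O_x = 52.1178 × 0.544639 = 28.39 kN.
ΣF_y = 0: O_y + T·sin57° − 25 − 45 = 0 → O_y = 70 − 52.1178 × 0.838671 = 26.29 kN.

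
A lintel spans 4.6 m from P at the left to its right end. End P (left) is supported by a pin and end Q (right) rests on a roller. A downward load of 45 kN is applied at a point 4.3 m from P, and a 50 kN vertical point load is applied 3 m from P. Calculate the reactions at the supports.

ΣM about P: Q_y·4.6 − 45·4.3 − 50·3 = 0 → Q_y = 343.5/4.6 = 74.6739 ≈ 74.67 kN.
ΣF_y = 0: P_y + 74.6739 − 45 − 50 = 0 → P_y = 20.33 kN.
ΣF_x = 0: no horizontal applied forces, so P_x = 0.

P_x = 0, P_y = 20.33 kN, Q_y = 74.67 kN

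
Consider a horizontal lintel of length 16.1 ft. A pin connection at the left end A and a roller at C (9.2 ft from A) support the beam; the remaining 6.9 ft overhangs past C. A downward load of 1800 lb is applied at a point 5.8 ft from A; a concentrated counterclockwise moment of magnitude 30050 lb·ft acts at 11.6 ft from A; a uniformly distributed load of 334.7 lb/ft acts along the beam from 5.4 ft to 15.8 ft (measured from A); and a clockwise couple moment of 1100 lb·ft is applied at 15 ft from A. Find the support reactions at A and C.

A_x = 0, A_y = 3282 lb, C_y = 1999 lb

Resultant of the distributed load: 334.7 × 10.4 = 3480.88 lb at 10.6 ft from A.
Moments about A: C_y·9.2 − 1800·5.8 + 30050 − (334.7·10.4)·10.6 − 1100 = 0 → C_y = 18387.328/9.2 = 1998.62 ≈ 1999 lb.
ΣF_y = 0: A_y + 1998.62 − 1800 − 334.7·10.4 = 0 → A_y = 3282 lb.
ΣF_x = 0: no horizontal applied forces, so A_x = 0.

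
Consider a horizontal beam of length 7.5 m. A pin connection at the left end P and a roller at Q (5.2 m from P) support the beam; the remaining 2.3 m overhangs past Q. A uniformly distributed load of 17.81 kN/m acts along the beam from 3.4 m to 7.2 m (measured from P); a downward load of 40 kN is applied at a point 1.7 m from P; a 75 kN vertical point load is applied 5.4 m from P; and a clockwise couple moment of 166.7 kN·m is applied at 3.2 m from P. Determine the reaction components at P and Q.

P_x = 0, P_y = -9.321 kN, Q_y = 192.0 kN

Resultant of the distributed load: 17.81 × 3.8 = 67.678 kN at 5.3 m from P.
Taking moments about P: Q_y·5.2 − (17.81·3.8)·5.3 − 40·1.7 − 75·5.4 − 166.7 = 0 → Q_y = 998.3934/5.2 = 191.999 ≈ 192.0 kN.
ΣF_y = 0: P_y + 191.999 − 17.81·3.8 − 40 − 75 = 0 → P_y = -9.321 kN.
ΣF_x = 0: no horizontal applied forces, so P_x = 0.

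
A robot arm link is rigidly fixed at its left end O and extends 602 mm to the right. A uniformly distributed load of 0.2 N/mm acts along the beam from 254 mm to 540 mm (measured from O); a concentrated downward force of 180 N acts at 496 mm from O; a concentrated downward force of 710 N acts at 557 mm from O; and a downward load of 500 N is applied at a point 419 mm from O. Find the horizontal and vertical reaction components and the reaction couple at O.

O_x = 0, O_y = 1447 N, M_O = 717000 N·mm

Resultant of the distributed load: 0.2 × 286 = 57.2 N at 397 mm from O.
ΣF_x = 0: O_x = 0.
ΣF_y = 0: O_y − 0.2·286 − 180 − 710 − 500 = 0 → O_y = 1447 N.
ΣM about O: M_O − (0.2·286)·397 − 180·496 − 710·557 − 500·419 = 0 → M_O = 717000 N·mm.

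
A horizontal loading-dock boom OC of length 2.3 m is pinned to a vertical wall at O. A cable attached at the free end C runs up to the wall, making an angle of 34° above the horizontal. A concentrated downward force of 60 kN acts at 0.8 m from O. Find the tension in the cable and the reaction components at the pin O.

T = 37.32 kN, O_x = 30.94 kN, O_y = 39.13 kN

ΣM about O: T·sin34°·2.3 − 60·0.8 = 0 → T = 48/(2.3·0.559193) = 37.3209 ≈ 37.32 kN.
ΣF_x = 0: O_x − T·cos34° = 0 → O_x = 37.3209 × 0.829038 = 30.94 kN.
ΣF_y = 0: O_y + T·sin34° − 60 = 0 → O_y = 60 − 37.3209 × 0.559193 = 39.13 kN.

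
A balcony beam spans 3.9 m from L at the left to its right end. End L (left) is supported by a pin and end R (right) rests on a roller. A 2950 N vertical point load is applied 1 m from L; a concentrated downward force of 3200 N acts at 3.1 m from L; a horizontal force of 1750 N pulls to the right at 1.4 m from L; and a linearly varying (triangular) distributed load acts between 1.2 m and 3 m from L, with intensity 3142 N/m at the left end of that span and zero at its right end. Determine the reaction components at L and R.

Resultant of the triangular load: ½ × 3142 × 1.8 = 2827.8 N, acting at 1.8 m from L (one-third of the span from the peak).
ΣM about L: R_y·3.9 − 2950·1 − 3200·3.1 − (½·3142·1.8)·1.8 = 0 → R_y = 17960.04/3.9 = 4605.14 ≈ 4605 N.
ΣF_y = 0: L_y + 4605.14 − 2950 − 3200 − ½·3142·1.8 = 0 → L_y = 4373 N.
ΣF_x = 0: L_x + 1750 = 0 → L_x = -1750 N.

L_x = -1750 N, L_y = 4373 N, R_y = 4605 N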